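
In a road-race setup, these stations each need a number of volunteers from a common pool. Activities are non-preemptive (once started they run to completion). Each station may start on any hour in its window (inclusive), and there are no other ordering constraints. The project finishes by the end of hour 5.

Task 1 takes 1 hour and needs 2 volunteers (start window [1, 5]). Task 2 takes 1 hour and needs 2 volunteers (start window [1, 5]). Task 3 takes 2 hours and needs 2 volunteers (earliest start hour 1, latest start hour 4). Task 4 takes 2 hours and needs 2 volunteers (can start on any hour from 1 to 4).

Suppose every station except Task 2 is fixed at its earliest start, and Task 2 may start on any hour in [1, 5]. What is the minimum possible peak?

6

Task 2@1: h1:8  h2:4  h3:0  h4:0  h5:0 → peak 8
Task 2@2: h1:6  h2:6  h3:0  h4:0  h5:0 → peak 6
Task 2@3: h1:6  h2:4  h3:2  h4:0  h5:0 → peak 6
Task 2@4: h1:6  h2:4  h3:0  h4:2  h5:0 → peak 6
Task 2@5: h1:6  h2:4  h3:0  h4:0  h5:2 → peak 6
Best is Task 2@2, peak 6.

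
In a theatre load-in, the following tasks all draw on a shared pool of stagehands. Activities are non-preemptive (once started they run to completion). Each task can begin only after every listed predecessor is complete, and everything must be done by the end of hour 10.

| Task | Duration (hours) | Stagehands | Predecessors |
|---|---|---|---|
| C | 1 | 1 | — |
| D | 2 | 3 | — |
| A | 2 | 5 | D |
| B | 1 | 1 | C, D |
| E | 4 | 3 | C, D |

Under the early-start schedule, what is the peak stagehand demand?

9

Early-start schedule: C@1, D@1, A@3, B@3, E@3.
Load per hour: hour 1: 4, hour 2: 3, hour 3: 9, hour 4: 8, hour 5: 3, hour 6: 3, hour 7: 0, hour 8: 0, hour 9: 0, hour 10: 0.
Peak is 9.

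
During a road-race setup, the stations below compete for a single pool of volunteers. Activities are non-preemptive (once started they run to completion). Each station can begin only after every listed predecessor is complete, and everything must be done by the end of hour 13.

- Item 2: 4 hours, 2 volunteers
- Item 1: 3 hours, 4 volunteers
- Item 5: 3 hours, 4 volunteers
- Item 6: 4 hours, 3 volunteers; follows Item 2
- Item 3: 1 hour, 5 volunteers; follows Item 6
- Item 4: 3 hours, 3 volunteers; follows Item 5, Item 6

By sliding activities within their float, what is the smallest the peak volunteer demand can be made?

7

Early-start (Item 2@1, Item 1@1, Item 5@1, Item 6@5, Item 3@9, Item 4@9) gives peak 10: h1:10  h2:10  h3:10  h4:2  h5:3  h6:3  h7:3  h8:3  h9:8  h10:3  h11:3  h12:0  h13:0.
Shift Item 5→4, Item 4→10.
Schedule Item 2@1, Item 1@1, Item 5@4, Item 6@5, Item 3@9, Item 4@10: h1:6  h2:6  h3:6  h4:6  h5:7  h6:7  h7:3  h8:3  h9:5  h10:3  h11:3  h12:3  h13:0 — peak 7.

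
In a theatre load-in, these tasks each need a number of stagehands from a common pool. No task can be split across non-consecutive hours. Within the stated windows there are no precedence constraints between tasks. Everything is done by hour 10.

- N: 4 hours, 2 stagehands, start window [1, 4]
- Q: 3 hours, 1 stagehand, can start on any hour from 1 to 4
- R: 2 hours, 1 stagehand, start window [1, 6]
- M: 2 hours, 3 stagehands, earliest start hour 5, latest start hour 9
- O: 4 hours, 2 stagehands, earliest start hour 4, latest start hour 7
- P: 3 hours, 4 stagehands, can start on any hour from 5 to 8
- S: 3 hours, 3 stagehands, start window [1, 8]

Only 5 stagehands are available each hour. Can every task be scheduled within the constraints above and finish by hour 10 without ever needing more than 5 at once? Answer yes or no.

no

The minimum achievable peak is 6; 5 < 6, so no feasible schedule stays within the cap.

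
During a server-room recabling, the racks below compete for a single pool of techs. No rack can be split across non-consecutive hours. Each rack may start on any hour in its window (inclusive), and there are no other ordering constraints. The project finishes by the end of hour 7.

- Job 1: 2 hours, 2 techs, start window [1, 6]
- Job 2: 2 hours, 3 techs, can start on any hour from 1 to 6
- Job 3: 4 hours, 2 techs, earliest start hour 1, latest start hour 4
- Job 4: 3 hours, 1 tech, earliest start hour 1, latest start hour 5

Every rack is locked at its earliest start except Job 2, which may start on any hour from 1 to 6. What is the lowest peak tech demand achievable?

Job 2@1: h1:8  h2:8  h3:3  h4:2  h5:0  h6:0  h7:0 → peak 8
Job 2@2: h1:5  h2:8  h3:6  h4:2  h5:0  h6:0  h7:0 → peak 8
Job 2@3: h1:5  h2:5  h3:6  h4:5  h5:0  h6:0  h7:0 → peak 6
Job 2@4: h1:5  h2:5  h3:3  h4:5  h5:3  h6:0  h7:0 → peak 5
Job 2@5: h1:5  h2:5  h3:3  h4:2  h5:3  h6:3  h7:0 → peak 5
Job 2@6: h1:5  h2:5  h3:3  h4:2  h5:0  h6:3  h7:3 → peak 5
Best is Job 2@4, peak 5.

5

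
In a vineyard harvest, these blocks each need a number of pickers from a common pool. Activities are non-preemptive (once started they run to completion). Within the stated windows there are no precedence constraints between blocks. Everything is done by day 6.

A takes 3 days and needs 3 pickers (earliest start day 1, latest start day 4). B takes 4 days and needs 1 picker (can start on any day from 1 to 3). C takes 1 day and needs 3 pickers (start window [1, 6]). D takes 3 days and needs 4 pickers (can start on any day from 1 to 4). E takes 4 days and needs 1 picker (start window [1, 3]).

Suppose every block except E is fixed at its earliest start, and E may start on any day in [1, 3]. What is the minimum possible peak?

11

E@1: d1:12  d2:9  d3:9  d4:2  d5:0  d6:0 → peak 12
E@2: d1:11  d2:9  d3:9  d4:2  d5:1  d6:0 → peak 11
E@3: d1:11  d2:8  d3:9  d4:2  d5:1  d6:1 → peak 11
Best is E@2, peak 11.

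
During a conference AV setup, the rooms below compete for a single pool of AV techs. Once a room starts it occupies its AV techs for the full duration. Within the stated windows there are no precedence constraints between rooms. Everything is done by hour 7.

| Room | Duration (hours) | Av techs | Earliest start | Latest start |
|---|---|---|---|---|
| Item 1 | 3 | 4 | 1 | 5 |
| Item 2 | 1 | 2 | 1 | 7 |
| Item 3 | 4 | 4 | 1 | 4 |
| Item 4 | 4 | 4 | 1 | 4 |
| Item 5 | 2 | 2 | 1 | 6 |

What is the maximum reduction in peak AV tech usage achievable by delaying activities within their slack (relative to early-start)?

8

Early-start peak: h1:16  h2:14  h3:12  h4:8  h5:0  h6:0  h7:0 ⇒ 16.
Leveled (Item 1@1, Item 2@1, Item 3@2, Item 4@4, Item 5@6): h1:6  h2:8  h3:8  h4:8  h5:8  h6:6  h7:6 ⇒ 8.
Reduction 16 − 8 = 8.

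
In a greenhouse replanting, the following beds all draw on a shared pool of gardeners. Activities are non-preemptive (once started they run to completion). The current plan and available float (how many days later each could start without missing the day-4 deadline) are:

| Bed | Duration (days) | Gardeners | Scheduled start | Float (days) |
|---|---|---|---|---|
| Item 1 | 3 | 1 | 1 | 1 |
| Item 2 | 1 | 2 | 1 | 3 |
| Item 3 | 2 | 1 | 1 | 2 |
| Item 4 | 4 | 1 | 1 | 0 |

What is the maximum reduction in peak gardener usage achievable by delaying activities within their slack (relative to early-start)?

2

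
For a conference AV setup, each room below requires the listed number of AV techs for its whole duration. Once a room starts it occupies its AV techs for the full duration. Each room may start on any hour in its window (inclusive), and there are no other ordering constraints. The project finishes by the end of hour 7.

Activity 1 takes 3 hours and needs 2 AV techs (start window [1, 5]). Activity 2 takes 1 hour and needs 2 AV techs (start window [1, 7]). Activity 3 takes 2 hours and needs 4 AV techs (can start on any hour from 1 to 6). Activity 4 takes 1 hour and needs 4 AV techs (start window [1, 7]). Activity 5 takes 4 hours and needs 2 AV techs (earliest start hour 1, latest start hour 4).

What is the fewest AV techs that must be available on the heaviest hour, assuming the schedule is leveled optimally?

Early-start (Activity 1@1, Activity 2@1, Activity 3@1, Activity 4@1, Activity 5@1) gives peak 14: h1:14  h2:8  h3:4  h4:2  h5:0  h6:0  h7:0.
Shift Activity 2→4, Activity 3→5, Activity 4→7.
Schedule Activity 1@1, Activity 2@4, Activity 3@5, Activity 4@7, Activity 5@1: h1:4  h2:4  h3:4  h4:4  h5:4  h6:4  h7:4 — peak 4.
Total AV tech-hours = 28 over 7 hours ⇒ peak ≥ ⌈28/7⌉ = 4, so 4 is optimal.

4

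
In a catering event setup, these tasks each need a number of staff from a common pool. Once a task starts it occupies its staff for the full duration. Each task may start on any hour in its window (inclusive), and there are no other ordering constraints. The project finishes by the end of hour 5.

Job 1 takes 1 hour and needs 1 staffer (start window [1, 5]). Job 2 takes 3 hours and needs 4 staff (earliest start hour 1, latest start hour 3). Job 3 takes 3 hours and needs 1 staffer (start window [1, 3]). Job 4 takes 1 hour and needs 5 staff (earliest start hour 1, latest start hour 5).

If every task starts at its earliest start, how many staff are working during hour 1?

11

At early start, hour 1 has: Job 1, Job 2, Job 3, Job 4.
Demand: 1 + 4 + 1 + 5 = 11.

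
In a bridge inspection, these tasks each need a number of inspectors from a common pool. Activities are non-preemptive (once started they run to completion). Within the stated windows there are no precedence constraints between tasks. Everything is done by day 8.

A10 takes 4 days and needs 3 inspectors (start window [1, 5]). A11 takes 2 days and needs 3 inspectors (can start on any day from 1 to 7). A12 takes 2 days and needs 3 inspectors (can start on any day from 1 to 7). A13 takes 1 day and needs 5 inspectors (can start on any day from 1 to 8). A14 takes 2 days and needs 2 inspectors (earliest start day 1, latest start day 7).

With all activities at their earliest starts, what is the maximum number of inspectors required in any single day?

16

Early-start schedule: A10@1, A11@1, A12@1, A13@1, A14@1.
Load per day: day 1: 16, day 2: 11, day 3: 3, day 4: 3, day 5: 0, day 6: 0, day 7: 0, day 8: 0.
Peak is 16.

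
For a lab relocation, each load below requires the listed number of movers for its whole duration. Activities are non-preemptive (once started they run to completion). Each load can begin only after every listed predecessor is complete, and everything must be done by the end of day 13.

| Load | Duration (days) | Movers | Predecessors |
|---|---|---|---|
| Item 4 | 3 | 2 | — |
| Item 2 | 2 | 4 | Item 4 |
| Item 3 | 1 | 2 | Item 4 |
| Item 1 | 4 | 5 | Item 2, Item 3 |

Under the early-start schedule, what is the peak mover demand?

6

Early-start schedule: Item 4@1, Item 2@4, Item 3@4, Item 1@6.
Load per day: day 1: 2, day 2: 2, day 3: 2, day 4: 6, day 5: 4, day 6: 5, day 7: 5, day 8: 5, day 9: 5, day 10: 0, day 11: 0, day 12: 0, day 13: 0.
Peak is 6.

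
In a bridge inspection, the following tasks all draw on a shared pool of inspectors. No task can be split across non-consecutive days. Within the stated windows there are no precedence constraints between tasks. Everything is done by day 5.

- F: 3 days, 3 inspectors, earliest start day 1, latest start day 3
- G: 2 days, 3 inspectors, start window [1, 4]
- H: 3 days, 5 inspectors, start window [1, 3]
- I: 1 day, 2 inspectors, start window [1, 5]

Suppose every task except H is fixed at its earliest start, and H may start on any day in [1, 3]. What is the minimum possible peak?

8

H@1: d1:13  d2:11  d3:8  d4:0  d5:0 → peak 13
H@2: d1:8  d2:11  d3:8  d4:5  d5:0 → peak 11
H@3: d1:8  d2:6  d3:8  d4:5  d5:5 → peak 8
Best is H@3, peak 8.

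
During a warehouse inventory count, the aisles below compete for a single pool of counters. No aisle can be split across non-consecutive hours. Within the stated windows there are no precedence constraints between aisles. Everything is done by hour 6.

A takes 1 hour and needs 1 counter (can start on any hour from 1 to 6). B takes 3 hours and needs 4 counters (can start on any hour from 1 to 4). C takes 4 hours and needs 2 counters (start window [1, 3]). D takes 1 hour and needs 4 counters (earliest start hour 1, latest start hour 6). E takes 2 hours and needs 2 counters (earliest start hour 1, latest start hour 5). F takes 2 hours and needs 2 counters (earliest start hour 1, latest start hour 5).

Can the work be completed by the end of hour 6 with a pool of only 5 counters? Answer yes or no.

Total counter-hours = 33; over 6 hours the average is 33/6 > 5, so some hour must exceed 5.

no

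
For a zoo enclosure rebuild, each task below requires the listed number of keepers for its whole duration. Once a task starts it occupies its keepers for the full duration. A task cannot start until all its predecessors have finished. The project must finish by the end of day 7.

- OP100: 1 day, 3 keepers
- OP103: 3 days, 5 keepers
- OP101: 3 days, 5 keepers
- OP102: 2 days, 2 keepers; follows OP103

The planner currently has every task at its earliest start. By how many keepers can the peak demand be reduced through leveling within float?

6

Early-start peak: d1:13  d2:10  d3:10  d4:2  d5:2  d6:0  d7:0 ⇒ 13.
Leveled (OP100@1, OP103@2, OP101@5, OP102@5): d1:3  d2:5  d3:5  d4:5  d5:7  d6:7  d7:5 ⇒ 7.
Reduction 13 − 7 = 6.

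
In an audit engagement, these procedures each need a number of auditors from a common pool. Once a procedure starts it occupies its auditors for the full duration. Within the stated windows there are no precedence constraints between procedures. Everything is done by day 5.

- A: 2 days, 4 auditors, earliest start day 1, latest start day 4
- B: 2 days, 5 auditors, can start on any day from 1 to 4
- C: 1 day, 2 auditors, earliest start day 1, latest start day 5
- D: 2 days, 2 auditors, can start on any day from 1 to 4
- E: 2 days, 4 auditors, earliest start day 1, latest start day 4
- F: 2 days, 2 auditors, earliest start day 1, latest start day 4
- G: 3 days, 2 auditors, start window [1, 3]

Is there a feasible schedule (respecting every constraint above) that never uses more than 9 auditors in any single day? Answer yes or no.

no

The minimum achievable peak is 10; 9 < 10, so no feasible schedule stays within the cap.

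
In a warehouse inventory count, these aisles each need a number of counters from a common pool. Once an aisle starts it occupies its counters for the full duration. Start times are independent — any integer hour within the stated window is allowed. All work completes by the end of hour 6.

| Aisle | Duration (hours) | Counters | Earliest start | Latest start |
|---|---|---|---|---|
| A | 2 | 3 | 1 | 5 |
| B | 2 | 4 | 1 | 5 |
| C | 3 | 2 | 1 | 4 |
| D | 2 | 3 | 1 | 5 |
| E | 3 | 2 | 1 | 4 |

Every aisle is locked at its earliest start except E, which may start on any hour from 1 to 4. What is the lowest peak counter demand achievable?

E@1: h1:14  h2:14  h3:4  h4:0  h5:0  h6:0 → peak 14
E@2: h1:12  h2:14  h3:4  h4:2  h5:0  h6:0 → peak 14
E@3: h1:12  h2:12  h3:4  h4:2  h5:2  h6:0 → peak 12
E@4: h1:12  h2:12  h3:2  h4:2  h5:2  h6:2 → peak 12
Best is E@3, peak 12.

12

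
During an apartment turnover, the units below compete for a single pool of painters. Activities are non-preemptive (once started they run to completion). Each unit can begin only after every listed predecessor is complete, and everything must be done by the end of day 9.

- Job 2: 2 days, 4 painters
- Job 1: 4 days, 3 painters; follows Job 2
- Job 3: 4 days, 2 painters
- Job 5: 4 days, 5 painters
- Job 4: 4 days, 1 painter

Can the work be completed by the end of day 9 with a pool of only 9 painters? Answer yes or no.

yes

Schedule Job 2@1, Job 1@3, Job 3@1, Job 5@5, Job 4@1: d1:7  d2:7  d3:6  d4:6  d5:8  d6:8  d7:5  d8:5  d9:0 — peak 8 ≤ 9.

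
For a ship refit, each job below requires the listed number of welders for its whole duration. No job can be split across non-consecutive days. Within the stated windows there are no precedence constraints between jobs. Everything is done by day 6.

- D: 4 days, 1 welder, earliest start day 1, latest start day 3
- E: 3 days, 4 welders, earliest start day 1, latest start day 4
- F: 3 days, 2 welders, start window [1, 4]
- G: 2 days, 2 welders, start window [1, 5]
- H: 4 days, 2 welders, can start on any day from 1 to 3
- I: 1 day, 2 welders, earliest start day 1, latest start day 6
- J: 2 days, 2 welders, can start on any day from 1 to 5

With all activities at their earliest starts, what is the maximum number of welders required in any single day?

15

Early-start schedule: D@1, E@1, F@1, G@1, H@1, I@1, J@1.
Load per day: day 1: 15, day 2: 13, day 3: 9, day 4: 3, day 5: 0, day 6: 0.
Peak is 15.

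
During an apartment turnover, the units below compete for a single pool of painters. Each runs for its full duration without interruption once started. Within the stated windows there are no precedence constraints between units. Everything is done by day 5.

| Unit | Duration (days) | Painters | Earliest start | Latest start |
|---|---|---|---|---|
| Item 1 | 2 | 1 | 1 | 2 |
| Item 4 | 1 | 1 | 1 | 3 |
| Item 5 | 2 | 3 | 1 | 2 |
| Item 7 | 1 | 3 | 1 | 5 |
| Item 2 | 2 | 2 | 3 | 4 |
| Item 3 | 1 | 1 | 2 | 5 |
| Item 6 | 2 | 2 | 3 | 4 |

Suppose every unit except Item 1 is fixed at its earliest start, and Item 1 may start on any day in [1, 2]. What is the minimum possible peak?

Item 1@1: d1:8  d2:5  d3:4  d4:4  d5:0 → peak 8
Item 1@2: d1:7  d2:5  d3:5  d4:4  d5:0 → peak 7
Best is Item 1@2, peak 7.

7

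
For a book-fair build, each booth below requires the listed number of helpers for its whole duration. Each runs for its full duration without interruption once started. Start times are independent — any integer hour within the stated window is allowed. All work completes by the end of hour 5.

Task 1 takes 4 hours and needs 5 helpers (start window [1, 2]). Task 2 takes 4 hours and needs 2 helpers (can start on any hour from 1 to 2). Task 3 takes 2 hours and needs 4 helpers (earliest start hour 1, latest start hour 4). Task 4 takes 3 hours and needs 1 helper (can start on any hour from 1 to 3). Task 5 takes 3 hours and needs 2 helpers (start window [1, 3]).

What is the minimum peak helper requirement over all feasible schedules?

Early-start (Task 1@1, Task 2@1, Task 3@1, Task 4@1, Task 5@1) gives peak 14: h1:14  h2:14  h3:10  h4:7  h5:0.
Shift Task 4→3, Task 5→3.
Schedule Task 1@1, Task 2@1, Task 3@1, Task 4@3, Task 5@3: h1:11  h2:11  h3:10  h4:10  h5:3 — peak 11.

11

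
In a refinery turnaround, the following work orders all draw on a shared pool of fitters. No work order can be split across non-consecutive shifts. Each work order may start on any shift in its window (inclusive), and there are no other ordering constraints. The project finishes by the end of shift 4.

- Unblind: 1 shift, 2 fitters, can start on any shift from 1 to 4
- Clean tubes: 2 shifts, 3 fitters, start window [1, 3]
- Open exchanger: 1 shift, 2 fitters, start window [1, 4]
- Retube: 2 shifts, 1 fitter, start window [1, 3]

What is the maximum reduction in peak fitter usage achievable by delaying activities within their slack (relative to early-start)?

5

Early-start peak: s1:8  s2:4  s3:0  s4:0 ⇒ 8.
Leveled (Unblind@1, Clean tubes@3, Open exchanger@2, Retube@1): s1:3  s2:3  s3:3  s4:3 ⇒ 3.
Reduction 8 − 3 = 5.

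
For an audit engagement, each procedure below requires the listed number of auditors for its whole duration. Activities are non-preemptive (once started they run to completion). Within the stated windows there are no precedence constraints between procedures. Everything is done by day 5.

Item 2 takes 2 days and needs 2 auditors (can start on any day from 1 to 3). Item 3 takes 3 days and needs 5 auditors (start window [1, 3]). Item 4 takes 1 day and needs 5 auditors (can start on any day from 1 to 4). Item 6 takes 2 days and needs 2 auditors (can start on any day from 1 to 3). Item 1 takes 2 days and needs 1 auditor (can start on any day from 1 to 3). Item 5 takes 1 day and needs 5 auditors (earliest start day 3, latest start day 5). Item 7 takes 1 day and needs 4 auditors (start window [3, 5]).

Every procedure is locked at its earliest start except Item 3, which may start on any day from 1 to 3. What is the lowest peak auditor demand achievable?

Item 3@1: d1:15  d2:10  d3:14  d4:0  d5:0 → peak 15
Item 3@2: d1:10  d2:10  d3:14  d4:5  d5:0 → peak 14
Item 3@3: d1:10  d2:5  d3:14  d4:5  d5:5 → peak 14
Best is Item 3@2, peak 14.

14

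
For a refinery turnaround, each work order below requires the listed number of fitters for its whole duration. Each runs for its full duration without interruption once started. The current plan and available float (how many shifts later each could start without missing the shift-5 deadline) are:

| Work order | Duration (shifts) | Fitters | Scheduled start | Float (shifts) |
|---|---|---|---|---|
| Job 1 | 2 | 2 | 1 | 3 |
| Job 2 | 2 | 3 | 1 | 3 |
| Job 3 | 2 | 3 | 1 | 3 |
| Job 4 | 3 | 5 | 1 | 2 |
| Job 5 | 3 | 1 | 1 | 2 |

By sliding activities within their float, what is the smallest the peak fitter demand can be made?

7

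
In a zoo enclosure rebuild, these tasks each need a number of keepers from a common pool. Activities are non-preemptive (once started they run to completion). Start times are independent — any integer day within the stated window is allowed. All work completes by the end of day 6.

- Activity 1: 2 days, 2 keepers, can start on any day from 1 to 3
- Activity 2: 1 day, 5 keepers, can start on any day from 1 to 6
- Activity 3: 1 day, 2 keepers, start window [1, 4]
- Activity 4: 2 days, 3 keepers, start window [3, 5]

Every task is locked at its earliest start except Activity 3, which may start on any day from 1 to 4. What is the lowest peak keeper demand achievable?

7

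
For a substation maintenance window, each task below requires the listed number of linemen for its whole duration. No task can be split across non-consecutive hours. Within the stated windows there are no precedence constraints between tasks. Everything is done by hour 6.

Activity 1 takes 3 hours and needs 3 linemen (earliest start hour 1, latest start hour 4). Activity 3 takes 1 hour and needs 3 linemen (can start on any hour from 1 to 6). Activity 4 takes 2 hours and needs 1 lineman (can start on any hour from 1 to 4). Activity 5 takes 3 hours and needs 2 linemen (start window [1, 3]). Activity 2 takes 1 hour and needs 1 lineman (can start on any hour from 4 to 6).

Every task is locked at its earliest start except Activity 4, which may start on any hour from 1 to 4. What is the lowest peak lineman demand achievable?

8

Activity 4@1: h1:9  h2:6  h3:5  h4:1  h5:0  h6:0 → peak 9
Activity 4@2: h1:8  h2:6  h3:6  h4:1  h5:0  h6:0 → peak 8
Activity 4@3: h1:8  h2:5  h3:6  h4:2  h5:0  h6:0 → peak 8
Activity 4@4: h1:8  h2:5  h3:5  h4:2  h5:1  h6:0 → peak 8
Best is Activity 4@2, peak 8.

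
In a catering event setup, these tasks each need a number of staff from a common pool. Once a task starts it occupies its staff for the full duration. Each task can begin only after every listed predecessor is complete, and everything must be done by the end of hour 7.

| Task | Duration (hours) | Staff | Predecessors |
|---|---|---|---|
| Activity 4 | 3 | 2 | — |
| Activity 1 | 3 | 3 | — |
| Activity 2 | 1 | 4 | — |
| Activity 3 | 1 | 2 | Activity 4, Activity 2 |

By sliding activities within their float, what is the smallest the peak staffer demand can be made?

5

Early-start (Activity 4@1, Activity 1@1, Activity 2@1, Activity 3@4) gives peak 9: h1:9  h2:5  h3:5  h4:2  h5:0  h6:0  h7:0.
Shift Activity 2→4, Activity 3→5.
Schedule Activity 4@1, Activity 1@1, Activity 2@4, Activity 3@5: h1:5  h2:5  h3:5  h4:4  h5:2  h6:0  h7:0 — peak 5.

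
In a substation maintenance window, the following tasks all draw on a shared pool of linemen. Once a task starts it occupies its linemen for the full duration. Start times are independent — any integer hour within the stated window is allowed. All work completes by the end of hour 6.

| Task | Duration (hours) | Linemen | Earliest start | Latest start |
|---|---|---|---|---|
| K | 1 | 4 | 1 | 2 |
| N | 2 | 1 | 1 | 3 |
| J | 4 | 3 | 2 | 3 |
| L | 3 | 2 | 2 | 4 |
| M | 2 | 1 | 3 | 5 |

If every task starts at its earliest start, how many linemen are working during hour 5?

At early start, hour 5 has: J.
Demand: 3 = 3.

3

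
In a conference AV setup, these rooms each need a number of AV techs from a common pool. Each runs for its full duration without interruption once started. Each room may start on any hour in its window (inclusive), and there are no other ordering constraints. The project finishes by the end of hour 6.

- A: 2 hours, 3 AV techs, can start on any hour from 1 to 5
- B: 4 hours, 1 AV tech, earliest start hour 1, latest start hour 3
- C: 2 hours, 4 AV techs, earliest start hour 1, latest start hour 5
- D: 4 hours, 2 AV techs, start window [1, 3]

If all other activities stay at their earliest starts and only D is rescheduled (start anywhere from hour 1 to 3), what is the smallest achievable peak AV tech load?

D@1: h1:10  h2:10  h3:3  h4:3  h5:0  h6:0 → peak 10
D@2: h1:8  h2:10  h3:3  h4:3  h5:2  h6:0 → peak 10
D@3: h1:8  h2:8  h3:3  h4:3  h5:2  h6:2 → peak 8
Best is D@3, peak 8.

8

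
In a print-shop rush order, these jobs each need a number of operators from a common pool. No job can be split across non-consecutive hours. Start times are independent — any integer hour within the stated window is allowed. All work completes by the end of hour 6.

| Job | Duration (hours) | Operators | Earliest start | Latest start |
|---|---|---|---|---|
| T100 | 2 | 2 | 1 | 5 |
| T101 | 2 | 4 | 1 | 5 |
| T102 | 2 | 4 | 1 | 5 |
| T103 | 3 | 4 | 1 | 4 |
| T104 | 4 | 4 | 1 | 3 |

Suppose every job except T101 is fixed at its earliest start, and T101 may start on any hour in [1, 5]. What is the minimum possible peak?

14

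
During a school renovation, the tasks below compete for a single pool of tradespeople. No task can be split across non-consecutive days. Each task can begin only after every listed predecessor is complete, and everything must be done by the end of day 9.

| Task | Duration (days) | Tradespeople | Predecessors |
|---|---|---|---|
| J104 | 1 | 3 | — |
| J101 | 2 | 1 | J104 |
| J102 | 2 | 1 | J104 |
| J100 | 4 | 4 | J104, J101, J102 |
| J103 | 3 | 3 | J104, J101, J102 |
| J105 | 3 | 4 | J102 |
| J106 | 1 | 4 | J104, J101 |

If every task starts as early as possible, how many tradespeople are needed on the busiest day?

Early-start schedule: J104@1, J101@2, J102@2, J100@4, J103@4, J105@4, J106@4.
Load per day: day 1: 3, day 2: 2, day 3: 2, day 4: 15, day 5: 11, day 6: 11, day 7: 4, day 8: 0, day 9: 0.
Peak is 15.

15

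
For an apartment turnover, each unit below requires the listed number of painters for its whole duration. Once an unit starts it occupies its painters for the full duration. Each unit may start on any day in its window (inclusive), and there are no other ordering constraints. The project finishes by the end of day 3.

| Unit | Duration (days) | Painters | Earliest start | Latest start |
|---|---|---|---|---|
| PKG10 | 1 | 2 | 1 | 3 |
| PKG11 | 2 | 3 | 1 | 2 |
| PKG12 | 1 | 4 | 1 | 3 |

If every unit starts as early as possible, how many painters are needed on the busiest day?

Early-start schedule: PKG10@1, PKG11@1, PKG12@1.
Load per day: day 1: 9, day 2: 3, day 3: 0.
Peak is 9.

9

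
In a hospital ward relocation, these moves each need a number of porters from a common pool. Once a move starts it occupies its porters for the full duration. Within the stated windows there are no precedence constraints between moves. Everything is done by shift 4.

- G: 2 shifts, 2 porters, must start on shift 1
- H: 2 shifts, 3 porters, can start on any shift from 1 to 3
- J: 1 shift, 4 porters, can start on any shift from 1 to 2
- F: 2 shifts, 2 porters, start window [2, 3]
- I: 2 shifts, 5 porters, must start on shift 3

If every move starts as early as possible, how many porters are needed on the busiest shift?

Early-start schedule: G@1, H@1, J@1, F@2, I@3.
Load per shift: shift 1: 9, shift 2: 7, shift 3: 7, shift 4: 5.
Peak is 9.

9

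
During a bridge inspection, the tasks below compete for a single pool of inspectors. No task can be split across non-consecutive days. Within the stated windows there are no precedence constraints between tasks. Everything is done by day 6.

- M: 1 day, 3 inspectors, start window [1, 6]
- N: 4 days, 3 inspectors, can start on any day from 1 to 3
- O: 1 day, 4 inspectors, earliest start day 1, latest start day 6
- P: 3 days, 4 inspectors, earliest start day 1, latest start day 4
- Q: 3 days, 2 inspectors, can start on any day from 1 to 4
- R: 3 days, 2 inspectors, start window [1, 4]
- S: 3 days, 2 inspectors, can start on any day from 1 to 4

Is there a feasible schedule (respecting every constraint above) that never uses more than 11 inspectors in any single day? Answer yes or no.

Schedule M@1, N@2, O@6, P@1, Q@1, R@4, S@4: d1:9  d2:9  d3:9  d4:7  d5:7  d6:8 — peak 9 ≤ 11.

yes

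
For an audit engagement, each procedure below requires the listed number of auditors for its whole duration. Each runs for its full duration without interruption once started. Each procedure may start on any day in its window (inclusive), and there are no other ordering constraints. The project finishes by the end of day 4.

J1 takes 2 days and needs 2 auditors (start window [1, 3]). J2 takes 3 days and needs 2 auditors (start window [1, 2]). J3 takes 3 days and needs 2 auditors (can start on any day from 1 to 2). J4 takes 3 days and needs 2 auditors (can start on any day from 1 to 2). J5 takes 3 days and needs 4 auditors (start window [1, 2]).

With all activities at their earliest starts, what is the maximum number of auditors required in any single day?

Early-start schedule: J1@1, J2@1, J3@1, J4@1, J5@1.
Load per day: day 1: 12, day 2: 12, day 3: 10, day 4: 0.
Peak is 12.

12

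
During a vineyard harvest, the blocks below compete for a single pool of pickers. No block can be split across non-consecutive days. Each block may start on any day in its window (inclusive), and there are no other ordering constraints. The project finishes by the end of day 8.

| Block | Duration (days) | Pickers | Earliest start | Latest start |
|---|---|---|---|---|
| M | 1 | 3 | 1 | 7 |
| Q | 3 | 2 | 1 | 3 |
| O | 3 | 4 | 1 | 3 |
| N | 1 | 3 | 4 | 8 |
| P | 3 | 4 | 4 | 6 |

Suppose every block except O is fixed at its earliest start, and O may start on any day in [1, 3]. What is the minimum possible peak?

9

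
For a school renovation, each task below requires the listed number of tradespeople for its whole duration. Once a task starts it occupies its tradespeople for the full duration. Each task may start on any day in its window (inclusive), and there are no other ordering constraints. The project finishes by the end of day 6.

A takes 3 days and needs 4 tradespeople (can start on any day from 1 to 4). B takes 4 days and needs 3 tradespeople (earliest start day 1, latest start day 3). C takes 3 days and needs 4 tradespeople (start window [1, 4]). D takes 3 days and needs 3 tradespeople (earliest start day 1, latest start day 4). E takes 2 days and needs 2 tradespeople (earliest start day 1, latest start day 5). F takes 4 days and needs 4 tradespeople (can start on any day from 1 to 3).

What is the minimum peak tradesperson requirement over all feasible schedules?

Early-start (A@1, B@1, C@1, D@1, E@1, F@1) gives peak 20: d1:20  d2:20  d3:18  d4:7  d5:0  d6:0.
Shift C→4, F→3.
Schedule A@1, B@1, C@4, D@1, E@1, F@3: d1:12  d2:12  d3:14  d4:11  d5:8  d6:8 — peak 14.

14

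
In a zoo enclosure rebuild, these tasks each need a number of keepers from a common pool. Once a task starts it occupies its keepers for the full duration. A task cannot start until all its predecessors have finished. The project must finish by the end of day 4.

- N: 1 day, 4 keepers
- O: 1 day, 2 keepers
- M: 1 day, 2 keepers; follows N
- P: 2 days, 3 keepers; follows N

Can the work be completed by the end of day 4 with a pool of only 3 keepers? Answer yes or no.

no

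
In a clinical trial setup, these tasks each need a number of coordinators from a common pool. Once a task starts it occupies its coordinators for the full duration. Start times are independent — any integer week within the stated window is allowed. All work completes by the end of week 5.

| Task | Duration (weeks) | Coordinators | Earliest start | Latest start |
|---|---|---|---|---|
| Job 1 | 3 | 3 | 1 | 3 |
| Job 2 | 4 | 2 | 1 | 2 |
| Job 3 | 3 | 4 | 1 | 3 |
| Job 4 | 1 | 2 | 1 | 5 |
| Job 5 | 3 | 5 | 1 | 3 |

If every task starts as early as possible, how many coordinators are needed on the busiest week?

16

Early-start schedule: Job 1@1, Job 2@1, Job 3@1, Job 4@1, Job 5@1.
Load per week: week 1: 16, week 2: 14, week 3: 14, week 4: 2, week 5: 0.
Peak is 16.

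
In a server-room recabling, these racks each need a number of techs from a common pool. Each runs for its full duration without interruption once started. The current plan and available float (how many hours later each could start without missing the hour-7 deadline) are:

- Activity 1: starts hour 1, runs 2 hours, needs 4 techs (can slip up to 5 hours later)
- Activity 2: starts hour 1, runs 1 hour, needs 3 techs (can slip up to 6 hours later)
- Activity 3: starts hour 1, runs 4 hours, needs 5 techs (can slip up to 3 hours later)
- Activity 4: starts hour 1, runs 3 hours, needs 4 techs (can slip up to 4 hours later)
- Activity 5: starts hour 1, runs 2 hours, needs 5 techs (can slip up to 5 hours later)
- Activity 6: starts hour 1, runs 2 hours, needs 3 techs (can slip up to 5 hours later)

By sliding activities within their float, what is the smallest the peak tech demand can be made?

9

Early-start (Activity 1@1, Activity 2@1, Activity 3@1, Activity 4@1, Activity 5@1, Activity 6@1) gives peak 24: h1:24  h2:21  h3:9  h4:5  h5:0  h6:0  h7:0.
Shift Activity 3→2, Activity 4→3, Activity 5→6, Activity 6→6.
Schedule Activity 1@1, Activity 2@1, Activity 3@2, Activity 4@3, Activity 5@6, Activity 6@6: h1:7  h2:9  h3:9  h4:9  h5:9  h6:8  h7:8 — peak 9.
Total tech-hours = 59 over 7 hours ⇒ peak ≥ ⌈59/7⌉ = 9, so 9 is optimal.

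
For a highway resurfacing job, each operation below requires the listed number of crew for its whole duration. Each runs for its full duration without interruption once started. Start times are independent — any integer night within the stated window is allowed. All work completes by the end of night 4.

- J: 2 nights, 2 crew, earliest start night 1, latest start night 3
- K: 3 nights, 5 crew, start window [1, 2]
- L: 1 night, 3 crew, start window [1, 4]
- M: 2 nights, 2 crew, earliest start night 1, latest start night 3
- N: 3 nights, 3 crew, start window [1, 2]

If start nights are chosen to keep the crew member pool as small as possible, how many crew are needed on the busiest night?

Early-start (J@1, K@1, L@1, M@1, N@1) gives peak 15: n1:15  n2:12  n3:8  n4:0.
Shift M→3, N→2.
Schedule J@1, K@1, L@1, M@3, N@2: n1:10  n2:10  n3:10  n4:5 — peak 10.

10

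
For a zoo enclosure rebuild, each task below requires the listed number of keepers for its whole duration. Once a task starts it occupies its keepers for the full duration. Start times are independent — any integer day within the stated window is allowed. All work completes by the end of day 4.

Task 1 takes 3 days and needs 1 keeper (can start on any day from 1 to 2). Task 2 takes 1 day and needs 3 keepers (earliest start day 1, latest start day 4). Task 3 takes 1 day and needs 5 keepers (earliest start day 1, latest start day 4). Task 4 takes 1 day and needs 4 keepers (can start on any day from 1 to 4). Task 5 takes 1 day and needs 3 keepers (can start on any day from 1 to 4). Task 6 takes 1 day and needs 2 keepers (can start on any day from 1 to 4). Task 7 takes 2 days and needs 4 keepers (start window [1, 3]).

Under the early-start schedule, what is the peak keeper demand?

Early-start schedule: Task 1@1, Task 2@1, Task 3@1, Task 4@1, Task 5@1, Task 6@1, Task 7@1.
Load per day: day 1: 22, day 2: 5, day 3: 1, day 4: 0.
Peak is 22.

22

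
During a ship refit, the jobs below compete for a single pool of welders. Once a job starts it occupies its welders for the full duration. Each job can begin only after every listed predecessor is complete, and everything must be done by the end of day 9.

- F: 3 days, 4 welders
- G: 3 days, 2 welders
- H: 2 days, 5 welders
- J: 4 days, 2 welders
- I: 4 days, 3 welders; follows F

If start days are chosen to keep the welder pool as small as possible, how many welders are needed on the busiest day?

6

Early-start (F@1, G@1, H@1, J@1, I@4) gives peak 13: d1:13  d2:13  d3:8  d4:5  d5:3  d6:3  d7:3  d8:0  d9:0.
Shift H→4, J→6, I→6.
Schedule F@1, G@1, H@4, J@6, I@6: d1:6  d2:6  d3:6  d4:5  d5:5  d6:5  d7:5  d8:5  d9:5 — peak 6.
Total welder-days = 48 over 9 days ⇒ peak ≥ ⌈48/9⌉ = 6, so 6 is optimal.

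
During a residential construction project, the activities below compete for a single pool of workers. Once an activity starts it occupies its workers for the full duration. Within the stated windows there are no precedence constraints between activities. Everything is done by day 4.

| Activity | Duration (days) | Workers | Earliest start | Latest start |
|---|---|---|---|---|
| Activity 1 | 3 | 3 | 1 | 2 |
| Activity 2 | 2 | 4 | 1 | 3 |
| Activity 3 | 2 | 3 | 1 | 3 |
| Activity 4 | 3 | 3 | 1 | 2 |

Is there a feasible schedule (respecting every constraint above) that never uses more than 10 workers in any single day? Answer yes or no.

yes

Schedule Activity 1@1, Activity 2@1, Activity 3@3, Activity 4@1: d1:10  d2:10  d3:9  d4:3 — peak 10 ≤ 10.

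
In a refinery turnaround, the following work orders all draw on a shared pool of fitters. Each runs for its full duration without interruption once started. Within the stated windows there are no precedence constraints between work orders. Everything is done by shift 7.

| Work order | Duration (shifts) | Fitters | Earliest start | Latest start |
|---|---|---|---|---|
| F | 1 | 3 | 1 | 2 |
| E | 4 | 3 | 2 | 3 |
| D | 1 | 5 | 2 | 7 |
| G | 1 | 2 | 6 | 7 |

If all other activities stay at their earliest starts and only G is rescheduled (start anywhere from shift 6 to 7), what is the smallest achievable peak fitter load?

G@6: s1:3  s2:8  s3:3  s4:3  s5:3  s6:2  s7:0 → peak 8
G@7: s1:3  s2:8  s3:3  s4:3  s5:3  s6:0  s7:2 → peak 8
Best is G@6, peak 8.

8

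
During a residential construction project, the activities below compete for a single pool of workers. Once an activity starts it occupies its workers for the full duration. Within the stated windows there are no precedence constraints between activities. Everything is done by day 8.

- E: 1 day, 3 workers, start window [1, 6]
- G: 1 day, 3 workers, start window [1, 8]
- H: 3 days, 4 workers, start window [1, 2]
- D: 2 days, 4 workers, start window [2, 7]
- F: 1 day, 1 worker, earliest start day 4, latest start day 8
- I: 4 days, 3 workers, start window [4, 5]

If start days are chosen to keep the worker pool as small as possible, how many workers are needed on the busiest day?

Early-start (E@1, G@1, H@1, D@2, F@4, I@4) gives peak 10: d1:10  d2:8  d3:8  d4:4  d5:3  d6:3  d7:3  d8:0.
Shift H→2, D→5, I→5.
Schedule E@1, G@1, H@2, D@5, F@4, I@5: d1:6  d2:4  d3:4  d4:5  d5:7  d6:7  d7:3  d8:3 — peak 7.

7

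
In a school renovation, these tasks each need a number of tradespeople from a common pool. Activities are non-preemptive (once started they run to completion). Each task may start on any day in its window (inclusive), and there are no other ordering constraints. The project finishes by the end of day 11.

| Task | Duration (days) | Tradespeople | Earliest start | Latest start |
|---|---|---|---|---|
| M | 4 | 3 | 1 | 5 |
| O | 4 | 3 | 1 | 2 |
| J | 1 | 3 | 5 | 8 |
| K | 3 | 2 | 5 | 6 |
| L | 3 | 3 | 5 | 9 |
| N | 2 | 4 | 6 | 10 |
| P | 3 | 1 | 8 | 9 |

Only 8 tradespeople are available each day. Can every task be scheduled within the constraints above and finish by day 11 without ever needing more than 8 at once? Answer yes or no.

yes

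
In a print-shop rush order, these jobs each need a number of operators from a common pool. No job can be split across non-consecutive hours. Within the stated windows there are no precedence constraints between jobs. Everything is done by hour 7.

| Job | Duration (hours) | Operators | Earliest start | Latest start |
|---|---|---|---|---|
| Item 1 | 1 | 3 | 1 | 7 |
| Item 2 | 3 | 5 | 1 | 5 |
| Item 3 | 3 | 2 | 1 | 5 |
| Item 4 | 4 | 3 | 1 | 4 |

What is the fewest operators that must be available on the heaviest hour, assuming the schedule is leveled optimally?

6

Early-start (Item 1@1, Item 2@1, Item 3@1, Item 4@1) gives peak 13: h1:13  h2:10  h3:10  h4:3  h5:0  h6:0  h7:0.
Shift Item 2→5, Item 3→2.
Schedule Item 1@1, Item 2@5, Item 3@2, Item 4@1: h1:6  h2:5  h3:5  h4:5  h5:5  h6:5  h7:5 — peak 6.
Total operator-hours = 36 over 7 hours ⇒ peak ≥ ⌈36/7⌉ = 6, so 6 is optimal.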